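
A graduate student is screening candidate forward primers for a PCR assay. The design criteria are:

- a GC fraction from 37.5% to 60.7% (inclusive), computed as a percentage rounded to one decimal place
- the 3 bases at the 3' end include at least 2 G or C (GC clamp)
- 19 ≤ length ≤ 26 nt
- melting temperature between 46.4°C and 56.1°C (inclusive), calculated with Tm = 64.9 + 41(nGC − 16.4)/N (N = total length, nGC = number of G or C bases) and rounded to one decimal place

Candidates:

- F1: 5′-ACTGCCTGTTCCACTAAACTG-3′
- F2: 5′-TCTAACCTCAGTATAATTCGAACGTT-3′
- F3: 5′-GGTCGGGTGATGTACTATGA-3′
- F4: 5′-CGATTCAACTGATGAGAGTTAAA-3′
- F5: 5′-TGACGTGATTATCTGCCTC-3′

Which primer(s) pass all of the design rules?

F1 (21 nt, A=5 T=6 G=3 C=7): GC 10/21 = 47.6% ✓; 3' end CTG has 2 G/C ✓; length 21 ✓; Tm = 64.9 + 41·(10 − 16.4)/21 = 52.4°C ✓ — passes.
F2 (26 nt, A=8 T=9 G=3 C=6): GC 9/26 = 34.6%, outside 37.5–60.7% ✗; 3' end GTT has 1 G/C, need ≥2 ✗; length 26 ✓; Tm = 64.9 + 41·(9 − 16.4)/26 = 53.2°C ✓ — fails.
F3 (20 nt, A=4 T=6 G=8 C=2): GC 10/20 = 50.0% ✓; 3' end TGA has 1 G/C, need ≥2 ✗; length 20 ✓; Tm = 64.9 + 41·(10 − 16.4)/20 = 51.8°C ✓ — fails.
F4 (23 nt, A=9 T=6 G=5 C=3): GC 8/23 = 34.8%, outside 37.5–60.7% ✗; 3' end AAA has 0 G/C, need ≥2 ✗; length 23 ✓; Tm = 64.9 + 41·(8 − 16.4)/23 = 49.9°C ✓ — fails.
F5 (19 nt, A=3 T=7 G=4 C=5): GC 9/19 = 47.4% ✓; 3' end CTC has 2 G/C ✓; length 19 ✓; Tm = 64.9 + 41·(9 − 16.4)/19 = 48.9°C ✓ — passes.

F1 and F5.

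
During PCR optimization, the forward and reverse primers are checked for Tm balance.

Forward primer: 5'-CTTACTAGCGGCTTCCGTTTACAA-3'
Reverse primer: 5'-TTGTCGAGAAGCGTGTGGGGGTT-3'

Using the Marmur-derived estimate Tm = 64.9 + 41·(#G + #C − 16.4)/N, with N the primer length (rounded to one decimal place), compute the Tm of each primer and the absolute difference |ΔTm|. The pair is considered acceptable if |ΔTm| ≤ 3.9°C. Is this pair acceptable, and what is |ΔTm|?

Forward: G+C = 11, N = 24 → Tm = 64.9 + 41·(11 − 16.4)/24 = 55.7°C.
Reverse: G+C = 13, N = 23 → Tm = 64.9 + 41·(13 − 16.4)/23 = 58.8°C.
|ΔTm| = |55.7 − 58.8| = 3.1°C, ≤ 3.9°C.

|ΔTm| = 3.1°C; the pair is acceptable.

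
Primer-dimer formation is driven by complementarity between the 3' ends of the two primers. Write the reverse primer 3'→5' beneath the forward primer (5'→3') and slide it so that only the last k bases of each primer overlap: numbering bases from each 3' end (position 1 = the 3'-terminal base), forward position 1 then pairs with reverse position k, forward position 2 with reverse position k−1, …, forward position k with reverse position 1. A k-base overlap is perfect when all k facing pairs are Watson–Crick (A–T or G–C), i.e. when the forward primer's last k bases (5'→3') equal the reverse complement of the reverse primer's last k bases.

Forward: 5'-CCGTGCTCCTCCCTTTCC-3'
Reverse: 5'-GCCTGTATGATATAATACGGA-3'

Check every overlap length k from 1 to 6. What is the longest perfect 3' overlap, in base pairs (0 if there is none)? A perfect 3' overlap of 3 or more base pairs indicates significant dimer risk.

Longest perfect overlap: 3 complementary base pairs; significant dimer risk (threshold 3).

Last 6 bases (5'→3') — forward …CTTTCC, reverse …TACGGA.
Reverse complement of the reverse primer's last 6 bases: TCCGTA; its first k bases are the reverse complement of the reverse primer's last k bases, so a perfect k-base overlap needs the forward primer's last k bases to equal them.
Comparing (forward last k vs required): k=1: C vs T ✗; k=2: CC vs TC ✗; k=3: TCC vs TCC ✓; k=4: TTCC vs TCCG ✗; k=5: TTTCC vs TCCGT ✗; k=6: CTTTCC vs TCCGTA ✗.
Only k = 3 is perfect, so the longest perfect 3' overlap is 3.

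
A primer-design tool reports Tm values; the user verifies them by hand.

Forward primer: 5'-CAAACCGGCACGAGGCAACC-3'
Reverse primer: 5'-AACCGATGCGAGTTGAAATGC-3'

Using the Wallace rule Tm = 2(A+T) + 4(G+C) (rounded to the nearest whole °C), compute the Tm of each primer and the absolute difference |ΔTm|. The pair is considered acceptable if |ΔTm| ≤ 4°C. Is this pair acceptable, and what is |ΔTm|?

|ΔTm| = 4°C; the pair is acceptable.

Forward: A=7 T=0 G=5 C=8 → Tm = 2·7 + 4·13 = 66°C.
Reverse: A=7 T=4 G=6 C=4 → Tm = 2·11 + 4·10 = 62°C.
|ΔTm| = |66 − 62| = 4°C, ≤ 4°C.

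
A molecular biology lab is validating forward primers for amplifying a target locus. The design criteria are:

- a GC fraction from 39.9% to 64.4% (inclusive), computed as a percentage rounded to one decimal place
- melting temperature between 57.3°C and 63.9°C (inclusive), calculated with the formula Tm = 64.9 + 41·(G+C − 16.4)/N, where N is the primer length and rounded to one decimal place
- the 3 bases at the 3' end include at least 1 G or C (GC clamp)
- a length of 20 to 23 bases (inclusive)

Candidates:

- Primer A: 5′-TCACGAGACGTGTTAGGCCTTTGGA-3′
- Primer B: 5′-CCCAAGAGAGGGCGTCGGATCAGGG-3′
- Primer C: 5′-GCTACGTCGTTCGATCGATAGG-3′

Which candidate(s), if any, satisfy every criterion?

None of the candidates satisfy all criteria.

Primer A (25 nt, A=5 T=7 G=8 C=5): GC 13/25 = 52.0% ✓; Tm = 64.9 + 41·(13 − 16.4)/25 = 59.3°C ✓; 3' end GGA has 2 G/C ✓; length 25, outside 20–23 ✗ — fails.
Primer B (25 nt, A=6 T=2 G=11 C=6): GC 17/25 = 68.0%, outside 39.9–64.4% ✗; Tm = 64.9 + 41·(17 − 16.4)/25 = 65.9°C, outside 57.3–63.9°C ✗; 3' end GGG has 3 G/C ✓; length 25, outside 20–23 ✗ — fails.
Primer C (22 nt, A=4 T=6 G=7 C=5): GC 12/22 = 54.5% ✓; Tm = 64.9 + 41·(12 − 16.4)/22 = 56.7°C, outside 57.3–63.9°C ✗; 3' end AGG has 2 G/C ✓; length 22 ✓ — fails.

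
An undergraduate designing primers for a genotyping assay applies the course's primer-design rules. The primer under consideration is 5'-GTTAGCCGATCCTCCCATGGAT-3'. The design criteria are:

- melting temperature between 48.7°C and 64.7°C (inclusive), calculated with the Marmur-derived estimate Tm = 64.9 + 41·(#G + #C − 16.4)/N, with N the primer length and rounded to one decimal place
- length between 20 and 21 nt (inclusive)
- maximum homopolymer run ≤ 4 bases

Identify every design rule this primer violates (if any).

Fails: length.

Base counts: A=4, T=6, G=5, C=7 (length 22).
Tm: Tm = 64.9 + 41·(12 − 16.4)/22 = 56.7°C ✓
length: length 22, outside 20–21 ✗
homopolymer run: longest run = 3 ✓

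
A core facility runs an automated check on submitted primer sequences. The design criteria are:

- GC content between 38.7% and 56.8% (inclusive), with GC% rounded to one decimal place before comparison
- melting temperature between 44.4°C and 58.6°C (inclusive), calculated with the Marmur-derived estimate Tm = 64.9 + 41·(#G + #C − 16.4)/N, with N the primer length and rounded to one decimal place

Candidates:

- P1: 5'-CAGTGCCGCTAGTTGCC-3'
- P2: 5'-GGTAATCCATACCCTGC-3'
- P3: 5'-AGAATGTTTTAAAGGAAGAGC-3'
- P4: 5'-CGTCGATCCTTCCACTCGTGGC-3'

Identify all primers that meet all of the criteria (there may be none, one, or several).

P1 (17 nt, A=2 T=4 G=5 C=6): GC 11/17 = 64.7%, outside 38.7–56.8% ✗; Tm = 64.9 + 41·(11 − 16.4)/17 = 51.9°C ✓ — fails.
P2 (17 nt, A=4 T=4 G=3 C=6): GC 9/17 = 52.9% ✓; Tm = 64.9 + 41·(9 − 16.4)/17 = 47.1°C ✓ — passes.
P3 (21 nt, A=9 T=5 G=6 C=1): GC 7/21 = 33.3%, outside 38.7–56.8% ✗; Tm = 64.9 + 41·(7 − 16.4)/21 = 46.5°C ✓ — fails.
P4 (22 nt, A=2 T=6 G=5 C=9): GC 14/22 = 63.6%, outside 38.7–56.8% ✗; Tm = 64.9 + 41·(14 − 16.4)/22 = 60.4°C, outside 44.4–58.6°C ✗ — fails.

P2 only.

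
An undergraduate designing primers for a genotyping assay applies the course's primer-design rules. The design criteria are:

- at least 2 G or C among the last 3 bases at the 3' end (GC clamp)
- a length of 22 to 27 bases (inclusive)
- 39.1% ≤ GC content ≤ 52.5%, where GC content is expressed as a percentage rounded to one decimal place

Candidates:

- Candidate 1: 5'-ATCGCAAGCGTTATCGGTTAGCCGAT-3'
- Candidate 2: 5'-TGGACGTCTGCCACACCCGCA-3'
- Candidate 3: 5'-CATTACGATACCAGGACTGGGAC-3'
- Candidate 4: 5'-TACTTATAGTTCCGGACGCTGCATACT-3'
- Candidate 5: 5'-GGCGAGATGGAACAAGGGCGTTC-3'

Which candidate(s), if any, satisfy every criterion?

Candidate 3 only.

Candidate 1 (26 nt, A=6 T=7 G=7 C=6): 3' end GAT has 1 G/C, need ≥2 ✗; length 26 ✓; GC 13/26 = 50.0% ✓ — fails.
Candidate 2 (21 nt, A=4 T=3 G=5 C=9): 3' end GCA has 2 G/C ✓; length 21, outside 22–27 ✗; GC 14/21 = 66.7%, outside 39.1–52.5% ✗ — fails.
Candidate 3 (23 nt, A=7 T=4 G=6 C=6): 3' end GAC has 2 G/C ✓; length 23 ✓; GC 12/23 = 52.2% ✓ — passes.
Candidate 4 (27 nt, A=6 T=9 G=5 C=7): 3' end ACT has 1 G/C, need ≥2 ✗; length 27 ✓; GC 12/27 = 44.4% ✓ — fails.
Candidate 5 (23 nt, A=6 T=3 G=10 C=4): 3' end TTC has 1 G/C, need ≥2 ✗; length 23 ✓; GC 14/23 = 60.9%, outside 39.1–52.5% ✗ — fails.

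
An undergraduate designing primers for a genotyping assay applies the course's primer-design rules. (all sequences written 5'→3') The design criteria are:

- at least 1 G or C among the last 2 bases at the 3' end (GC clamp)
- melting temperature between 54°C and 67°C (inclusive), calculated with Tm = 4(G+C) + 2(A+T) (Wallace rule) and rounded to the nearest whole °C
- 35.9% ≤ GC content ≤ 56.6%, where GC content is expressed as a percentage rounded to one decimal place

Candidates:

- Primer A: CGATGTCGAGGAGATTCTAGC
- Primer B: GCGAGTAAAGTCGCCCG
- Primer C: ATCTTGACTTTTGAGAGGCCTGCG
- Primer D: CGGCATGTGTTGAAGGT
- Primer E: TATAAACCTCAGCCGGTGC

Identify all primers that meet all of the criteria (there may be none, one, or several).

Primer A and Primer E.

Primer A (21 nt, A=5 T=5 G=7 C=4): 3' end GC has 2 G/C ✓; Tm = 2·10 + 4·11 = 64°C ✓; GC 11/21 = 52.4% ✓ — passes.
Primer B (17 nt, A=4 T=2 G=6 C=5): 3' end CG has 2 G/C ✓; Tm = 2·6 + 4·11 = 56°C ✓; GC 11/17 = 64.7%, outside 35.9–56.6% ✗ — fails.
Primer C (24 nt, A=4 T=8 G=7 C=5): 3' end CG has 2 G/C ✓; Tm = 2·12 + 4·12 = 72°C, outside 54–67°C ✗; GC 12/24 = 50.0% ✓ — fails.
Primer D (17 nt, A=3 T=5 G=7 C=2): 3' end GT has 1 G/C ✓; Tm = 2·8 + 4·9 = 52°C, outside 54–67°C ✗; GC 9/17 = 52.9% ✓ — fails.
Primer E (19 nt, A=5 T=4 G=4 C=6): 3' end GC has 2 G/C ✓; Tm = 2·9 + 4·10 = 58°C ✓; GC 10/19 = 52.6% ✓ — passes.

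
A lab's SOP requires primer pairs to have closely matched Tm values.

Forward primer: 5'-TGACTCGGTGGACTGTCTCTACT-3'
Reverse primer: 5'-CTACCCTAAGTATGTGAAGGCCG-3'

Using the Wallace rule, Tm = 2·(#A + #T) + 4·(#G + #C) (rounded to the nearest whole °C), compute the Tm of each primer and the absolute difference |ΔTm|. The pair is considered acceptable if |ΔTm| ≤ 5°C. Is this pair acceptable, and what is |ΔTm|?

Forward: A=3 T=8 G=6 C=6 → Tm = 2·11 + 4·12 = 70°C.
Reverse: A=6 T=5 G=6 C=6 → Tm = 2·11 + 4·12 = 70°C.
|ΔTm| = |70 − 70| = 0°C, ≤ 5°C.

|ΔTm| = 0°C; the pair is acceptable.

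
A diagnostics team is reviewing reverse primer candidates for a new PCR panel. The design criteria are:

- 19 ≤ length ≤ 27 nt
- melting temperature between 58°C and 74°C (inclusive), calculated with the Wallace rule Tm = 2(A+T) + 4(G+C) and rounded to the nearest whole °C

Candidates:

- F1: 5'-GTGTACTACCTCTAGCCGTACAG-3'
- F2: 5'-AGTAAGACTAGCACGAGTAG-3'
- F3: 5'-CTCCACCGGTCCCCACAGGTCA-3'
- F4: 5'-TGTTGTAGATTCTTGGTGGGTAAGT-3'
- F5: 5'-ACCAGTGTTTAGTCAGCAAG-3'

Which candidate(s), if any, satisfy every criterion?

F1, F2, F3, F4 and F5.

F1 (23 nt, A=5 T=6 G=5 C=7): length 23 ✓; Tm = 2·11 + 4·12 = 70°C ✓ — passes.
F2 (20 nt, A=8 T=3 G=6 C=3): length 20 ✓; Tm = 2·11 + 4·9 = 58°C ✓ — passes.
F3 (22 nt, A=4 T=3 G=4 C=11): length 22 ✓; Tm = 2·7 + 4·15 = 74°C ✓ — passes.
F4 (25 nt, A=4 T=11 G=9 C=1): length 25 ✓; Tm = 2·15 + 4·10 = 70°C ✓ — passes.
F5 (20 nt, A=6 T=5 G=5 C=4): length 20 ✓; Tm = 2·11 + 4·9 = 58°C ✓ — passes.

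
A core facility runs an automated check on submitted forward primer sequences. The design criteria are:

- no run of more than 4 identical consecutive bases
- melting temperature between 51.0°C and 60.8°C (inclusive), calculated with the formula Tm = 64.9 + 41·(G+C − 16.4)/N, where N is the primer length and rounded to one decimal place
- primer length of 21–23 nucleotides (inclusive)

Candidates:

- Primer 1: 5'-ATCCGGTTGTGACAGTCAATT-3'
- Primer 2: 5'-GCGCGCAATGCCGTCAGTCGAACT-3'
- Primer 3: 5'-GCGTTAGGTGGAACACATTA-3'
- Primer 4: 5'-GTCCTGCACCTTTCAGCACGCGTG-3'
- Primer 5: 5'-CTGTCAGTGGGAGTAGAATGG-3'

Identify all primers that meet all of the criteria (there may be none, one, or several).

Primer 1 (21 nt, A=5 T=7 G=5 C=4): longest run = 2 ✓; Tm = 64.9 + 41·(9 − 16.4)/21 = 50.5°C, outside 51.0–60.8°C ✗; length 21 ✓ — fails.
Primer 2 (24 nt, A=5 T=4 G=7 C=8): longest run = 2 ✓; Tm = 64.9 + 41·(15 − 16.4)/24 = 62.5°C, outside 51.0–60.8°C ✗; length 24, outside 21–23 ✗ — fails.
Primer 3 (20 nt, A=6 T=5 G=6 C=3): longest run = 2 ✓; Tm = 64.9 + 41·(9 − 16.4)/20 = 49.7°C, outside 51.0–60.8°C ✗; length 20, outside 21–23 ✗ — fails.
Primer 4 (24 nt, A=3 T=6 G=6 C=9): longest run = 3 ✓; Tm = 64.9 + 41·(15 − 16.4)/24 = 62.5°C, outside 51.0–60.8°C ✗; length 24, outside 21–23 ✗ — fails.
Primer 5 (21 nt, A=5 T=5 G=9 C=2): longest run = 3 ✓; Tm = 64.9 + 41·(11 − 16.4)/21 = 54.4°C ✓; length 21 ✓ — passes.

Primer 5 only.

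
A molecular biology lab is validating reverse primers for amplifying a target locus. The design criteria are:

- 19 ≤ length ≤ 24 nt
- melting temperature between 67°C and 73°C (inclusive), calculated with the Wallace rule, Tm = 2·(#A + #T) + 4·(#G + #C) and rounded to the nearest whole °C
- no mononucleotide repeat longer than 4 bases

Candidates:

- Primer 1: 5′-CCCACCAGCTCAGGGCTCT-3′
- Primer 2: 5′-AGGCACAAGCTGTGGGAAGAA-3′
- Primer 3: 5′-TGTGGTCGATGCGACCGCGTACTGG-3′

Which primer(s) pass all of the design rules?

None of the candidates satisfy all criteria.

Primer 1 (19 nt, A=3 T=3 G=4 C=9): length 19 ✓; Tm = 2·6 + 4·13 = 64°C, outside 67–73°C ✗; longest run = 3 ✓ — fails.
Primer 2 (21 nt, A=8 T=2 G=8 C=3): length 21 ✓; Tm = 2·10 + 4·11 = 64°C, outside 67–73°C ✗; longest run = 3 ✓ — fails.
Primer 3 (25 nt, A=3 T=6 G=10 C=6): length 25, outside 19–24 ✗; Tm = 2·9 + 4·16 = 82°C, outside 67–73°C ✗; longest run = 2 ✓ — fails.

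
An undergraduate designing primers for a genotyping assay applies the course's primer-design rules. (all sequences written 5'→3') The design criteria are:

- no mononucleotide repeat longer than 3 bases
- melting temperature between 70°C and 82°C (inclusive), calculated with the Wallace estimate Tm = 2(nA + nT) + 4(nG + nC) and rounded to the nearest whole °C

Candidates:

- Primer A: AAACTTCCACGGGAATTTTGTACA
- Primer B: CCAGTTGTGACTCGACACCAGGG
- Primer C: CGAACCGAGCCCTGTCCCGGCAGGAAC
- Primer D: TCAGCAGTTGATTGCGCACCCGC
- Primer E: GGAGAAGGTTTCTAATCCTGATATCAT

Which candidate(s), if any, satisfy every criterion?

Primer B, Primer D and Primer E.

Primer A (24 nt, A=8 T=7 G=4 C=5): longest run = 4, exceeds 3 ✗; Tm = 2·15 + 4·9 = 66°C, outside 70–82°C ✗ — fails.
Primer B (23 nt, A=5 T=4 G=7 C=7): longest run = 3 ✓; Tm = 2·9 + 4·14 = 74°C ✓ — passes.
Primer C (27 nt, A=6 T=2 G=8 C=11): longest run = 3 ✓; Tm = 2·8 + 4·19 = 92°C, outside 70–82°C ✗ — fails.
Primer D (23 nt, A=4 T=5 G=6 C=8): longest run = 3 ✓; Tm = 2·9 + 4·14 = 74°C ✓ — passes.
Primer E (27 nt, A=8 T=9 G=6 C=4): longest run = 3 ✓; Tm = 2·17 + 4·10 = 74°C ✓ — passes.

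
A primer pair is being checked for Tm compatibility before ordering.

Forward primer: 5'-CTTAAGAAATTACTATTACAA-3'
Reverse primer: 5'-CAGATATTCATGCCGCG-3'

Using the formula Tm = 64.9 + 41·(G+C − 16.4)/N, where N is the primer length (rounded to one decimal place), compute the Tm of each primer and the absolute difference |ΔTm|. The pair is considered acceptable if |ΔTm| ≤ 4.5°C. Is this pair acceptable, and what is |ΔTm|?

Forward: G+C = 4, N = 21 → Tm = 64.9 + 41·(4 − 16.4)/21 = 40.7°C.
Reverse: G+C = 9, N = 17 → Tm = 64.9 + 41·(9 − 16.4)/17 = 47.1°C.
|ΔTm| = |40.7 − 47.1| = 6.4°C, > 4.5°C.

|ΔTm| = 6.4°C; the pair is not acceptable.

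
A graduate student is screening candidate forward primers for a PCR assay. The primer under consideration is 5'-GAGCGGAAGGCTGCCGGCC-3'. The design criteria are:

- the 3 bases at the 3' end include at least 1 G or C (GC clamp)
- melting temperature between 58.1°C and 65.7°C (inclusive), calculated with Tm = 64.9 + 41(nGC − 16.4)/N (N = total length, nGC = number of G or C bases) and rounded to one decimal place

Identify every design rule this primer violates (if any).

Meets all criteria.

Base counts: A=3, T=1, G=9, C=6 (length 19).
GC clamp: 3' end GCC has 3 G/C ✓
Tm: Tm = 64.9 + 41·(15 − 16.4)/19 = 61.9°C ✓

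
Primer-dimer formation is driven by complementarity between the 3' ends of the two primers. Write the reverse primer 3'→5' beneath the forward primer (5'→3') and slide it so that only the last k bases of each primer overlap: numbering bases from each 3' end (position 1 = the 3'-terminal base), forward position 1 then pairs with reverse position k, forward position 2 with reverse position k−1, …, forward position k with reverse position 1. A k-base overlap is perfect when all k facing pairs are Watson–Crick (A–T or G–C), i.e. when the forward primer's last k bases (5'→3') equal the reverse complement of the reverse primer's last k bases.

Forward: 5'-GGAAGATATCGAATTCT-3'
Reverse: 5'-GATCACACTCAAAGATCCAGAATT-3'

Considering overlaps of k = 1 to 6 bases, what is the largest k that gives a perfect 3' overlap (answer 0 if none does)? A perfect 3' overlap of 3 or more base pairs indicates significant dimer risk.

Longest perfect overlap: 6 complementary base pairs; significant dimer risk (threshold 3).

Last 6 bases (5'→3') — forward …AATTCT, reverse …AGAATT.
Reverse complement of the reverse primer's last 6 bases: AATTCT; its first k bases are the reverse complement of the reverse primer's last k bases, so a perfect k-base overlap needs the forward primer's last k bases to equal them.
Comparing (forward last k vs required): k=1: T vs A ✗; k=2: CT vs AA ✗; k=3: TCT vs AAT ✗; k=4: TTCT vs AATT ✗; k=5: ATTCT vs AATTC ✗; k=6: AATTCT vs AATTCT ✓.
Only k = 6 is perfect, so the longest perfect 3' overlap is 6.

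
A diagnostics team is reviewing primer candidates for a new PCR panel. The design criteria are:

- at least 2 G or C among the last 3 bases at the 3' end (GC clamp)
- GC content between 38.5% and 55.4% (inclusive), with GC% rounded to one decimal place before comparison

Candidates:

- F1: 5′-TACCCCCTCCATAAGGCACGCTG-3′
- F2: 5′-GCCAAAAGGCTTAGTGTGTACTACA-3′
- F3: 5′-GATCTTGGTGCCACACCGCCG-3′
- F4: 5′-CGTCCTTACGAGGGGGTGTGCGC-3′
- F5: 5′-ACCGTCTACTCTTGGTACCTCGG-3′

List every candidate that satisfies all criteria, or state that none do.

F1 (23 nt, A=5 T=4 G=4 C=10): 3' end CTG has 2 G/C ✓; GC 14/23 = 60.9%, outside 38.5–55.4% ✗ — fails.
F2 (25 nt, A=8 T=6 G=6 C=5): 3' end ACA has 1 G/C, need ≥2 ✗; GC 11/25 = 44.0% ✓ — fails.
F3 (21 nt, A=3 T=4 G=6 C=8): 3' end CCG has 3 G/C ✓; GC 14/21 = 66.7%, outside 38.5–55.4% ✗ — fails.
F4 (23 nt, A=2 T=5 G=10 C=6): 3' end CGC has 3 G/C ✓; GC 16/23 = 69.6%, outside 38.5–55.4% ✗ — fails.
F5 (23 nt, A=3 T=7 G=5 C=8): 3' end CGG has 3 G/C ✓; GC 13/23 = 56.5%, outside 38.5–55.4% ✗ — fails.

None of the candidates satisfy all criteria.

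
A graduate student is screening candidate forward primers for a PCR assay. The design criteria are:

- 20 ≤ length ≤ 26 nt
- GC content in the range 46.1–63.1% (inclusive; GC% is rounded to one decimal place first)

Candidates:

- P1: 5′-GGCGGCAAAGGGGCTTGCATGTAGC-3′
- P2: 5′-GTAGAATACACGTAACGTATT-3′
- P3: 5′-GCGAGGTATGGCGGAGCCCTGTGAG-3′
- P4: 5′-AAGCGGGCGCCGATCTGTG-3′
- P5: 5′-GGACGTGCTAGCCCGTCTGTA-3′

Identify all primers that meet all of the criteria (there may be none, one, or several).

P5 only.

P1 (25 nt, A=5 T=4 G=11 C=5): length 25 ✓; GC 16/25 = 64.0%, outside 46.1–63.1% ✗ — fails.
P2 (21 nt, A=8 T=6 G=4 C=3): length 21 ✓; GC 7/21 = 33.3%, outside 46.1–63.1% ✗ — fails.
P3 (25 nt, A=4 T=4 G=12 C=5): length 25 ✓; GC 17/25 = 68.0%, outside 46.1–63.1% ✗ — fails.
P4 (19 nt, A=3 T=3 G=8 C=5): length 19, outside 20–26 ✗; GC 13/19 = 68.4%, outside 46.1–63.1% ✗ — fails.
P5 (21 nt, A=3 T=5 G=7 C=6): length 21 ✓; GC 13/21 = 61.9% ✓ — passes.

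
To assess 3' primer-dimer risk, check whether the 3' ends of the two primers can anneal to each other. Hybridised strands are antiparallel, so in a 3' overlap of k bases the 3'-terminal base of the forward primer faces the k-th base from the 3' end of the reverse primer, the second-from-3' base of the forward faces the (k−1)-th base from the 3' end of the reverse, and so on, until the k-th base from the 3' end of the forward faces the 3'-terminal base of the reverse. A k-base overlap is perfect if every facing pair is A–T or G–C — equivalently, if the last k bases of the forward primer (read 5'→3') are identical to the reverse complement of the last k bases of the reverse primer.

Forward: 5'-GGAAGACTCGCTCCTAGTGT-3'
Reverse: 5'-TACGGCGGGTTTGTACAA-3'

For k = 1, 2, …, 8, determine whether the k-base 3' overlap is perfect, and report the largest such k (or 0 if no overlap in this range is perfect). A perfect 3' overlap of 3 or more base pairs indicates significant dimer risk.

Longest perfect overlap: 1 complementary base pair; below the dimer-risk threshold (threshold 3).

Last 8 bases (5'→3') — forward …CCTAGTGT, reverse …TTGTACAA.
Reverse complement of the reverse primer's last 8 bases: TTGTACAA; its first k bases are the reverse complement of the reverse primer's last k bases, so a perfect k-base overlap needs the forward primer's last k bases to equal them.
Comparing (forward last k vs required): k=1: T vs T ✓; k=2: GT vs TT ✗; k=3: TGT vs TTG ✗; k=4: GTGT vs TTGT ✗; k=5: AGTGT vs TTGTA ✗; k=6: TAGTGT vs TTGTAC ✗; k=7: CTAGTGT vs TTGTACA ✗; k=8: CCTAGTGT vs TTGTACAA ✗.
Only k = 1 is perfect, so the longest perfect 3' overlap is 1.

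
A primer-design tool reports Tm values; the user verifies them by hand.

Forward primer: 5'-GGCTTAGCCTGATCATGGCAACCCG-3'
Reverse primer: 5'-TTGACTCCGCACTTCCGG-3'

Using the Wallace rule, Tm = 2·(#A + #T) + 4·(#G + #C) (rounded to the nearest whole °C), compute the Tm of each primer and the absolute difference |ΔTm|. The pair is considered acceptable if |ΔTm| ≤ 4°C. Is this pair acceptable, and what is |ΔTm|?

Forward: A=5 T=5 G=7 C=8 → Tm = 2·10 + 4·15 = 80°C.
Reverse: A=2 T=5 G=4 C=7 → Tm = 2·7 + 4·11 = 58°C.
|ΔTm| = |80 − 58| = 22°C, > 4°C.

|ΔTm| = 22°C; the pair is not acceptable.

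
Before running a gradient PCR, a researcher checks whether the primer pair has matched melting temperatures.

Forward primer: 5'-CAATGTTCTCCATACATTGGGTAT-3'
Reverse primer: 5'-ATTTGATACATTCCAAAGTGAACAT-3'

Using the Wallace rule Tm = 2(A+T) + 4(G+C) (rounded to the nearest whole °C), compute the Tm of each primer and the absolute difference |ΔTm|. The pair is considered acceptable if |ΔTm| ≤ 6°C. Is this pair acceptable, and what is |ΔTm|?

Forward: A=6 T=9 G=4 C=5 → Tm = 2·15 + 4·9 = 66°C.
Reverse: A=10 T=8 G=3 C=4 → Tm = 2·18 + 4·7 = 64°C.
|ΔTm| = |66 − 64| = 2°C, ≤ 6°C.

|ΔTm| = 2°C; the pair is acceptable.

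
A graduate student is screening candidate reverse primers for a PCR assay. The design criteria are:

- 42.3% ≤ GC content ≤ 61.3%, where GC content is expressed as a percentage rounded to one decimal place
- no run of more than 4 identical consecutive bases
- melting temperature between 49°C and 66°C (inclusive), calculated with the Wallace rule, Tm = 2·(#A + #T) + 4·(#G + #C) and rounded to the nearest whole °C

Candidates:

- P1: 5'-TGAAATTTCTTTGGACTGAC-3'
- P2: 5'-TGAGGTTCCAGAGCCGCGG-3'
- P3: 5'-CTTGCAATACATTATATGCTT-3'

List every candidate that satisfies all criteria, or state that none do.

P1 (20 nt, A=5 T=8 G=4 C=3): GC 7/20 = 35.0%, outside 42.3–61.3% ✗; longest run = 3 ✓; Tm = 2·13 + 4·7 = 54°C ✓ — fails.
P2 (19 nt, A=3 T=3 G=8 C=5): GC 13/19 = 68.4%, outside 42.3–61.3% ✗; longest run = 2 ✓; Tm = 2·6 + 4·13 = 64°C ✓ — fails.
P3 (21 nt, A=6 T=9 G=2 C=4): GC 6/21 = 28.6%, outside 42.3–61.3% ✗; longest run = 2 ✓; Tm = 2·15 + 4·6 = 54°C ✓ — fails.

None of the candidates satisfy all criteria.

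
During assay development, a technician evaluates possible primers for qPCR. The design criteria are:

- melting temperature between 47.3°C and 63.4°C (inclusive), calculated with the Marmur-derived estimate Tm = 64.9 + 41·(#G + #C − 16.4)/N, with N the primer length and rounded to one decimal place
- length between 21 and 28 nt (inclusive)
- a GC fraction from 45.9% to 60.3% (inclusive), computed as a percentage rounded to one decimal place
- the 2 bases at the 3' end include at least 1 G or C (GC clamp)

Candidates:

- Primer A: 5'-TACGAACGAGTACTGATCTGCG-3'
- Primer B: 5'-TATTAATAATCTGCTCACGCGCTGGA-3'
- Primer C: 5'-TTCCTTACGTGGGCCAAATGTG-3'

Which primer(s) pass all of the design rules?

Primer A (22 nt, A=6 T=5 G=6 C=5): Tm = 64.9 + 41·(11 − 16.4)/22 = 54.8°C ✓; length 22 ✓; GC 11/22 = 50.0% ✓; 3' end CG has 2 G/C ✓ — passes.
Primer B (26 nt, A=7 T=8 G=5 C=6): Tm = 64.9 + 41·(11 − 16.4)/26 = 56.4°C ✓; length 26 ✓; GC 11/26 = 42.3%, outside 45.9–60.3% ✗; 3' end GA has 1 G/C ✓ — fails.
Primer C (22 nt, A=4 T=7 G=6 C=5): Tm = 64.9 + 41·(11 − 16.4)/22 = 54.8°C ✓; length 22 ✓; GC 11/22 = 50.0% ✓; 3' end TG has 1 G/C ✓ — passes.

Primer A and Primer C.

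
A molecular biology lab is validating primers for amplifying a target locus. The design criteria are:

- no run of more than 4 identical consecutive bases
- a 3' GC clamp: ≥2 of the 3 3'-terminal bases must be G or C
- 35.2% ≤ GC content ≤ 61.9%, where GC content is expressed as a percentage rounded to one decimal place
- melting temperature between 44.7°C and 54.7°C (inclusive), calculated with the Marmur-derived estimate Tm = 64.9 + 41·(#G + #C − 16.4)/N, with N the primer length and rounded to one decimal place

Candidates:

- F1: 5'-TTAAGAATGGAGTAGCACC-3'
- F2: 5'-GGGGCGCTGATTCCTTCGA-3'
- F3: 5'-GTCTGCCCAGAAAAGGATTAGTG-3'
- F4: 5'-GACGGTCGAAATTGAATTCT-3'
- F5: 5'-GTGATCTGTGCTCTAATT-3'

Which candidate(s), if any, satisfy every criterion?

F1 (19 nt, A=7 T=4 G=5 C=3): longest run = 2 ✓; 3' end ACC has 2 G/C ✓; GC 8/19 = 42.1% ✓; Tm = 64.9 + 41·(8 − 16.4)/19 = 46.8°C ✓ — passes.
F2 (19 nt, A=2 T=5 G=7 C=5): longest run = 4 ✓; 3' end CGA has 2 G/C ✓; GC 12/19 = 63.2%, outside 35.2–61.9% ✗; Tm = 64.9 + 41·(12 − 16.4)/19 = 55.4°C, outside 44.7–54.7°C ✗ — fails.
F3 (23 nt, A=7 T=5 G=7 C=4): longest run = 4 ✓; 3' end GTG has 2 G/C ✓; GC 11/23 = 47.8% ✓; Tm = 64.9 + 41·(11 − 16.4)/23 = 55.3°C, outside 44.7–54.7°C ✗ — fails.
F4 (20 nt, A=6 T=6 G=5 C=3): longest run = 3 ✓; 3' end TCT has 1 G/C, need ≥2 ✗; GC 8/20 = 40.0% ✓; Tm = 64.9 + 41·(8 − 16.4)/20 = 47.7°C ✓ — fails.
F5 (18 nt, A=3 T=8 G=4 C=3): longest run = 2 ✓; 3' end ATT has 0 G/C, need ≥2 ✗; GC 7/18 = 38.9% ✓; Tm = 64.9 + 41·(7 − 16.4)/18 = 43.5°C, outside 44.7–54.7°C ✗ — fails.

F1 only.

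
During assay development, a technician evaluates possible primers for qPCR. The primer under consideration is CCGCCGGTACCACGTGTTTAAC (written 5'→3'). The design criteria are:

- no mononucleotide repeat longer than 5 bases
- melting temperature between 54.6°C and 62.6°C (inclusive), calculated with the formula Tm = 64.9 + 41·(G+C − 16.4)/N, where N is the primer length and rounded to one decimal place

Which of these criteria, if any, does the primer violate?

Meets all criteria.

Base counts: A=4, T=5, G=5, C=8 (length 22).
homopolymer run: longest run = 3 ✓
Tm: Tm = 64.9 + 41·(13 − 16.4)/22 = 58.6°C ✓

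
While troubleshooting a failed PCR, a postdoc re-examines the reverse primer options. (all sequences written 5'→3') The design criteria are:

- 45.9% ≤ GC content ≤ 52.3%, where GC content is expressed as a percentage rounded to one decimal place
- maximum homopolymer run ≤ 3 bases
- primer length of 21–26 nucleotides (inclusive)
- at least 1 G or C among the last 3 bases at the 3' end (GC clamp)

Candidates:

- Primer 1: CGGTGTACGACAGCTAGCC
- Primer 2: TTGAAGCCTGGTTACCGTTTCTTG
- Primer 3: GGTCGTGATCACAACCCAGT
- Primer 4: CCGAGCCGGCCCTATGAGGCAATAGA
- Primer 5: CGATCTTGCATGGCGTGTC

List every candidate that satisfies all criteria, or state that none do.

None of the candidates satisfy all criteria.

Primer 1 (19 nt, A=4 T=3 G=6 C=6): GC 12/19 = 63.2%, outside 45.9–52.3% ✗; longest run = 2 ✓; length 19, outside 21–26 ✗; 3' end GCC has 3 G/C ✓ — fails.
Primer 2 (24 nt, A=3 T=10 G=6 C=5): GC 11/24 = 45.8%, outside 45.9–52.3% ✗; longest run = 3 ✓; length 24 ✓; 3' end TTG has 1 G/C ✓ — fails.
Primer 3 (20 nt, A=5 T=4 G=5 C=6): GC 11/20 = 55.0%, outside 45.9–52.3% ✗; longest run = 3 ✓; length 20, outside 21–26 ✗; 3' end AGT has 1 G/C ✓ — fails.
Primer 4 (26 nt, A=7 T=3 G=8 C=8): GC 16/26 = 61.5%, outside 45.9–52.3% ✗; longest run = 3 ✓; length 26 ✓; 3' end AGA has 1 G/C ✓ — fails.
Primer 5 (19 nt, A=2 T=6 G=6 C=5): GC 11/19 = 57.9%, outside 45.9–52.3% ✗; longest run = 2 ✓; length 19, outside 21–26 ✗; 3' end GTC has 2 G/C ✓ — fails.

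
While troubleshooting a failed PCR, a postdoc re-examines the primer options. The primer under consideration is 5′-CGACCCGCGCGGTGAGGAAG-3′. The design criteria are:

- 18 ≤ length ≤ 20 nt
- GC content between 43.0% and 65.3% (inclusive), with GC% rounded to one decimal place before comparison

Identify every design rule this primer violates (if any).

Base counts: A=4, T=1, G=9, C=6 (length 20).
length: length 20 ✓
GC content: GC 15/20 = 75.0%, outside 43.0–65.3% ✗

Fails: GC content.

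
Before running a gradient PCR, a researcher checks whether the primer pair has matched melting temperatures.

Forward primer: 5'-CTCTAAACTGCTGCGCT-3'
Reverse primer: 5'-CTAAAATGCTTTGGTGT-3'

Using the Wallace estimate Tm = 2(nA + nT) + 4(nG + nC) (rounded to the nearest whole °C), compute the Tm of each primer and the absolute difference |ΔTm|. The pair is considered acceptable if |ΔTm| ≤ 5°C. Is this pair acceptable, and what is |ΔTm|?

|ΔTm| = 6°C; the pair is not acceptable.

Forward: A=3 T=5 G=3 C=6 → Tm = 2·8 + 4·9 = 52°C.
Reverse: A=4 T=7 G=4 C=2 → Tm = 2·11 + 4·6 = 46°C.
|ΔTm| = |52 − 46| = 6°C, > 5°C.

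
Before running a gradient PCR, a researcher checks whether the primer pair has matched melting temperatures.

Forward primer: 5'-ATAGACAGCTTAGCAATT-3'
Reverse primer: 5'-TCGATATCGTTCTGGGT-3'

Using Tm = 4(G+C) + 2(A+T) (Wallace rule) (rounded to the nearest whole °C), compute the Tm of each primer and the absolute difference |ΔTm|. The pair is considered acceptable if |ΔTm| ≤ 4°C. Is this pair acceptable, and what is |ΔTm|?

Forward: A=7 T=5 G=3 C=3 → Tm = 2·12 + 4·6 = 48°C.
Reverse: A=2 T=7 G=5 C=3 → Tm = 2·9 + 4·8 = 50°C.
|ΔTm| = |48 − 50| = 2°C, ≤ 4°C.

|ΔTm| = 2°C; the pair is acceptable.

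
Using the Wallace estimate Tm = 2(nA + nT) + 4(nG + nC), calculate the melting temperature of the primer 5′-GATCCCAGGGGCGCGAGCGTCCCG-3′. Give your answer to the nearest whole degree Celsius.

86°C

Base counts: A=3, T=2, G=10, C=9 (length 24).
Tm = 2·(3+2) + 4·(10+9) = 2·5 + 4·19 = 10 + 76 = 86°C.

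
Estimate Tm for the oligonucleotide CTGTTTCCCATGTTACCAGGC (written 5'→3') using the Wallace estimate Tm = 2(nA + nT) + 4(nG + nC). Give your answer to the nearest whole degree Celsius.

Base counts: A=3, T=7, G=4, C=7 (length 21).
Tm = 2·(3+7) + 4·(4+7) = 2·10 + 4·11 = 20 + 44 = 64°C.

64°C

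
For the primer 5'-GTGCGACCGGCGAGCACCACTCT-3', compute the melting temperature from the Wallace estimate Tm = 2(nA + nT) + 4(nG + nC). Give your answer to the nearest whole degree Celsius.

Base counts: A=4, T=3, G=7, C=9 (length 23).
Tm = 2·(4+3) + 4·(7+9) = 2·7 + 4·16 = 14 + 64 = 78°C.

78°C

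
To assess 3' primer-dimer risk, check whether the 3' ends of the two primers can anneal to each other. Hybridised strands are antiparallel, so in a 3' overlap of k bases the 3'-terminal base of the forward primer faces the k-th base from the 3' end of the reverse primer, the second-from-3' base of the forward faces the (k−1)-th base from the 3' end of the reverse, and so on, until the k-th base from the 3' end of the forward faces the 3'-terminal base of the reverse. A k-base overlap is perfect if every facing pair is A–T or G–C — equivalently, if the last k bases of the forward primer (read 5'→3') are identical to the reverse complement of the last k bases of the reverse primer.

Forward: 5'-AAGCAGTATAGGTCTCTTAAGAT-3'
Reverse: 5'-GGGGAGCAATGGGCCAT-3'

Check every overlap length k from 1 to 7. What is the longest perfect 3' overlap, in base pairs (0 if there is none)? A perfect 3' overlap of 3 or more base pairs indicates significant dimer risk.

Longest perfect overlap: 2 complementary base pairs; below the dimer-risk threshold (threshold 3).

Last 7 bases (5'→3') — forward …TTAAGAT, reverse …GGGCCAT.
Reverse complement of the reverse primer's last 7 bases: ATGGCCC; its first k bases are the reverse complement of the reverse primer's last k bases, so a perfect k-base overlap needs the forward primer's last k bases to equal them.
Comparing (forward last k vs required): k=1: T vs A ✗; k=2: AT vs AT ✓; k=3: GAT vs ATG ✗; k=4: AGAT vs ATGG ✗; k=5: AAGAT vs ATGGC ✗; k=6: TAAGAT vs ATGGCC ✗; k=7: TTAAGAT vs ATGGCCC ✗.
Only k = 2 is perfect, so the longest perfect 3' overlap is 2.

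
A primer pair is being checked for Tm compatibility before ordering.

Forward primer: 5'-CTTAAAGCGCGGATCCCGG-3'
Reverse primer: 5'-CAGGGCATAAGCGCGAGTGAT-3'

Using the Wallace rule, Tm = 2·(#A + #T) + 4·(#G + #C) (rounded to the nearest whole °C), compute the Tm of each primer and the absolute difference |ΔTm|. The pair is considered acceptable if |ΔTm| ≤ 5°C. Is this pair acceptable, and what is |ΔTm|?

|ΔTm| = 4°C; the pair is acceptable.

Forward: A=4 T=3 G=6 C=6 → Tm = 2·7 + 4·12 = 62°C.
Reverse: A=6 T=3 G=8 C=4 → Tm = 2·9 + 4·12 = 66°C.
|ΔTm| = |62 − 66| = 4°C, ≤ 5°C.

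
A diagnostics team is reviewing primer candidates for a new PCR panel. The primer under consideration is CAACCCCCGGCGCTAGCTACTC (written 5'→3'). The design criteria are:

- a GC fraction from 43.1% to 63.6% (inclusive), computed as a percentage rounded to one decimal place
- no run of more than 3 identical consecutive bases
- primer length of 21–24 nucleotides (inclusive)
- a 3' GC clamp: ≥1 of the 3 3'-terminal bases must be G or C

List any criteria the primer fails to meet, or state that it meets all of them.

Fails: GC content, homopolymer run.

Base counts: A=4, T=3, G=4, C=11 (length 22).
GC content: GC 15/22 = 68.2%, outside 43.1–63.6% ✗
homopolymer run: longest run = 5, exceeds 3 ✗
length: length 22 ✓
GC clamp: 3' end CTC has 2 G/C ✓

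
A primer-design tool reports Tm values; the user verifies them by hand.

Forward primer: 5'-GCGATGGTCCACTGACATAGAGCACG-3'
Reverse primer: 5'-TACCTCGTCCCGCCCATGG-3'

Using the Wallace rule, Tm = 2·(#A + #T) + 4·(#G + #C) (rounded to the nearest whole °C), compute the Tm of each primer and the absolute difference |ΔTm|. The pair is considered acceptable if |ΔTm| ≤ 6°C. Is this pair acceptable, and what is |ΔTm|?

|ΔTm| = 18°C; the pair is not acceptable.

Forward: A=7 T=4 G=8 C=7 → Tm = 2·11 + 4·15 = 82°C.
Reverse: A=2 T=4 G=4 C=9 → Tm = 2·6 + 4·13 = 64°C.
|ΔTm| = |82 − 64| = 18°C, > 6°C.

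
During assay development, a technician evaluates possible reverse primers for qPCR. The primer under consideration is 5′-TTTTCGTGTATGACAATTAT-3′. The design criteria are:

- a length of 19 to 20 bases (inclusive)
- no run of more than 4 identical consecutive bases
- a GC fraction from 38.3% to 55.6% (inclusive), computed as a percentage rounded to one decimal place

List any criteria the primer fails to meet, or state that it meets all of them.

Fails: GC content.

Base counts: A=5, T=10, G=3, C=2 (length 20).
length: length 20 ✓
homopolymer run: longest run = 4 ✓
GC content: GC 5/20 = 25.0%, outside 38.3–55.6% ✗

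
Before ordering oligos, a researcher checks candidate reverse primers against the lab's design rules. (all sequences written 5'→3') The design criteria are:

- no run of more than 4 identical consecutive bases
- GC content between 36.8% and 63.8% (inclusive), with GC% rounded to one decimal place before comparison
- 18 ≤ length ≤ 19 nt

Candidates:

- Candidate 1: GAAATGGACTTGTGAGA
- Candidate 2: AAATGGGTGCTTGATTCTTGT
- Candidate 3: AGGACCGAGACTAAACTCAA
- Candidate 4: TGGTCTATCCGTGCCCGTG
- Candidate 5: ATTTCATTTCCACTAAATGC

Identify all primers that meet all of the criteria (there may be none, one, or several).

Candidate 1 (17 nt, A=6 T=4 G=6 C=1): longest run = 3 ✓; GC 7/17 = 41.2% ✓; length 17, outside 18–19 ✗ — fails.
Candidate 2 (21 nt, A=4 T=9 G=6 C=2): longest run = 3 ✓; GC 8/21 = 38.1% ✓; length 21, outside 18–19 ✗ — fails.
Candidate 3 (20 nt, A=9 T=2 G=4 C=5): longest run = 3 ✓; GC 9/20 = 45.0% ✓; length 20, outside 18–19 ✗ — fails.
Candidate 4 (19 nt, A=1 T=6 G=6 C=6): longest run = 3 ✓; GC 12/19 = 63.2% ✓; length 19 ✓ — passes.
Candidate 5 (20 nt, A=6 T=8 G=1 C=5): longest run = 3 ✓; GC 6/20 = 30.0%, outside 36.8–63.8% ✗; length 20, outside 18–19 ✗ — fails.

Candidate 4 only.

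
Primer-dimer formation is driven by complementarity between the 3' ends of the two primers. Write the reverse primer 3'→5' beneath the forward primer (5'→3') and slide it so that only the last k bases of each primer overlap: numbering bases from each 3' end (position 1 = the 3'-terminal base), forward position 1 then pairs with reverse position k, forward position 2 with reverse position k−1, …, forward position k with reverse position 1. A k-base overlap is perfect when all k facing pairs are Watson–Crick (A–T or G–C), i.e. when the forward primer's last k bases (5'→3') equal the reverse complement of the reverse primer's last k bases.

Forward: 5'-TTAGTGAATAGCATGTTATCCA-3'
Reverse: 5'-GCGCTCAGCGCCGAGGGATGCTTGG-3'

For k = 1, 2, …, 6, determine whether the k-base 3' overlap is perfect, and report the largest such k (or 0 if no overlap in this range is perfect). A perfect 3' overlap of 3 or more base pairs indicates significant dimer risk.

Last 6 bases (5'→3') — forward …TATCCA, reverse …GCTTGG.
Reverse complement of the reverse primer's last 6 bases: CCAAGC; its first k bases are the reverse complement of the reverse primer's last k bases, so a perfect k-base overlap needs the forward primer's last k bases to equal them.
Comparing (forward last k vs required): k=1: A vs C ✗; k=2: CA vs CC ✗; k=3: CCA vs CCA ✓; k=4: TCCA vs CCAA ✗; k=5: ATCCA vs CCAAG ✗; k=6: TATCCA vs CCAAGC ✗.
Only k = 3 is perfect, so the longest perfect 3' overlap is 3.

Longest perfect overlap: 3 complementary base pairs; significant dimer risk (threshold 3).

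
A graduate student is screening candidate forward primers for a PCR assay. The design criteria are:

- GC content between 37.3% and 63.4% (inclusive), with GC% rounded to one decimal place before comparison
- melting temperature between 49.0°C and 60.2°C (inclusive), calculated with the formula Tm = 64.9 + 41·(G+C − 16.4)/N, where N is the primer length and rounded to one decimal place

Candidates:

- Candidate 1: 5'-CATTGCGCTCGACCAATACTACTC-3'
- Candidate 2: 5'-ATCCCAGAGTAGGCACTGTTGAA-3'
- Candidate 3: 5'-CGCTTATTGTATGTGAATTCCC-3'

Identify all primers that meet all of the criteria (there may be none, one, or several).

Candidate 1, Candidate 2 and Candidate 3.

Candidate 1 (24 nt, A=6 T=6 G=3 C=9): GC 12/24 = 50.0% ✓; Tm = 64.9 + 41·(12 − 16.4)/24 = 57.4°C ✓ — passes.
Candidate 2 (23 nt, A=7 T=5 G=6 C=5): GC 11/23 = 47.8% ✓; Tm = 64.9 + 41·(11 − 16.4)/23 = 55.3°C ✓ — passes.
Candidate 3 (22 nt, A=4 T=9 G=4 C=5): GC 9/22 = 40.9% ✓; Tm = 64.9 + 41·(9 − 16.4)/22 = 51.1°C ✓ — passes.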